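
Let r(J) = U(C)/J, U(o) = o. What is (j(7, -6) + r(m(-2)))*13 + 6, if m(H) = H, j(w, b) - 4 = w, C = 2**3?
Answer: 97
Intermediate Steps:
C = 8
j(w, b) = 4 + w
r(J) = 8/J
(j(7, -6) + r(m(-2)))*13 + 6 = ((4 + 7) + 8/(-2))*13 + 6 = (11 + 8*(-1/2))*13 + 6 = (11 - 4)*13 + 6 = 7*13 + 6 = 91 + 6 = 97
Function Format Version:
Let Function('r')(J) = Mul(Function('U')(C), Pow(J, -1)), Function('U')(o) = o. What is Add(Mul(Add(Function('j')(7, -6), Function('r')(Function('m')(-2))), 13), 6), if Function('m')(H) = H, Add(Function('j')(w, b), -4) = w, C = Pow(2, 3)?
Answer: 97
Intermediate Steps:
C = 8
Function('j')(w, b) = Add(4, w)
Function('r')(J) = Mul(8, Pow(J, -1))
Add(Mul(Add(Function('j')(7, -6), Function('r')(Function('m')(-2))), 13), 6) = Add(Mul(Add(Add(4, 7), Mul(8, Pow(-2, -1))), 13), 6) = Add(Mul(Add(11, Mul(8, Rational(-1, 2))), 13), 6) = Add(Mul(Add(11, -4), 13), 6) = Add(Mul(7, 13), 6) = Add(91, 6) = 97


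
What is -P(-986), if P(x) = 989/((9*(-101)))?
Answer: 989/909 ≈ 1.0880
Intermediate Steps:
P(x) = -989/909 (P(x) = 989/(-909) = 989*(-1/909) = -989/909)
-P(-986) = -1*(-989/909) = 989/909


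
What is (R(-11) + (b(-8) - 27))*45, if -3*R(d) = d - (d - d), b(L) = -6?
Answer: -1320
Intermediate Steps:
R(d) = -d/3 (R(d) = -(d - (d - d))/3 = -(d - 1*0)/3 = -(d + 0)/3 = -d/3)
(R(-11) + (b(-8) - 27))*45 = (-1/3*(-11) + (-6 - 27))*45 = (11/3 - 33)*45 = -88/3*45 = -1320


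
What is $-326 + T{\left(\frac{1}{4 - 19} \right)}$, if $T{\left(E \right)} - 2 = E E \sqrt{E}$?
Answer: $-324 + \frac{i \sqrt{15}}{3375} \approx -324.0 + 0.0011476 i$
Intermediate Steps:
$T{\left(E \right)} = 2 + E^{\frac{5}{2}}$ ($T{\left(E \right)} = 2 + E E \sqrt{E} = 2 + E^{2} \sqrt{E} = 2 + E^{\frac{5}{2}}$)
$-326 + T{\left(\frac{1}{4 - 19} \right)} = -326 + \left(2 + \left(\frac{1}{4 - 19}\right)^{\frac{5}{2}}\right) = -326 + \left(2 + \left(\frac{1}{-15}\right)^{\frac{5}{2}}\right) = -326 + \left(2 + \left(- \frac{1}{15}\right)^{\frac{5}{2}}\right) = -326 + \left(2 + \frac{i \sqrt{15}}{3375}\right) = -324 + \frac{i \sqrt{15}}{3375}$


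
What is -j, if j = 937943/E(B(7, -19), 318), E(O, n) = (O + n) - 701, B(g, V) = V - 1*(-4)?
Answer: 937943/398 ≈ 2356.6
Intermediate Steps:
B(g, V) = 4 + V (B(g, V) = V + 4 = 4 + V)
E(O, n) = -701 + O + n
j = -937943/398 (j = 937943/(-701 + (4 - 19) + 318) = 937943/(-701 - 15 + 318) = 937943/(-398) = 937943*(-1/398) = -937943/398 ≈ -2356.6)
-j = -1*(-937943/398) = 937943/398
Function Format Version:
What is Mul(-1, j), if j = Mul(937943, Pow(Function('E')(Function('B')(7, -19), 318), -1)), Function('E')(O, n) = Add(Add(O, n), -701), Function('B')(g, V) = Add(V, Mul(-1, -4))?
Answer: Rational(937943, 398) ≈ 2356.6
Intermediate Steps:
Function('B')(g, V) = Add(4, V) (Function('B')(g, V) = Add(V, 4) = Add(4, V))
Function('E')(O, n) = Add(-701, O, n)
j = Rational(-937943, 398) (j = Mul(937943, Pow(Add(-701, Add(4, -19), 318), -1)) = Mul(937943, Pow(Add(-701, -15, 318), -1)) = Mul(937943, Pow(-398, -1)) = Mul(937943, Rational(-1, 398)) = Rational(-937943, 398) ≈ -2356.6)
Mul(-1, j) = Mul(-1, Rational(-937943, 398)) = Rational(937943, 398)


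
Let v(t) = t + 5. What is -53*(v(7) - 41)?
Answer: 1537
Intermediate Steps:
v(t) = 5 + t
-53*(v(7) - 41) = -53*((5 + 7) - 41) = -53*(12 - 41) = -53*(-29) = 1537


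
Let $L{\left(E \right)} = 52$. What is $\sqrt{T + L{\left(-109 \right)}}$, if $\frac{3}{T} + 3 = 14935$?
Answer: $\frac{\sqrt{2898551311}}{7466} \approx 7.2111$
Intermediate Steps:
$T = \frac{3}{14932}$ ($T = \frac{3}{-3 + 14935} = \frac{3}{14932} \approx 0.00020091$)
$\sqrt{T + L{\left(-109 \right)}} = \sqrt{\frac{3}{14932} + 52} = \sqrt{\frac{776467}{14932}} = \frac{\sqrt{2898551311}}{7466}$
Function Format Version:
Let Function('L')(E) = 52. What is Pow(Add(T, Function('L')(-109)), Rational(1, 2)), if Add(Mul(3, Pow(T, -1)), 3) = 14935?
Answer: Mul(Rational(1, 7466), Pow(2898551311, Rational(1, 2))) ≈ 7.2111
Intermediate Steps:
T = Rational(3, 14932) (T = Mul(3, Pow(Add(-3, 14935), -1)) = Mul(3, Pow(14932, -1)) = Mul(3, Rational(1, 14932)) = Rational(3, 14932) ≈ 0.00020091)
Pow(Add(T, Function('L')(-109)), Rational(1, 2)) = Pow(Add(Rational(3, 14932), 52), Rational(1, 2)) = Pow(Rational(776467, 14932), Rational(1, 2)) = Mul(Rational(1, 7466), Pow(2898551311, Rational(1, 2)))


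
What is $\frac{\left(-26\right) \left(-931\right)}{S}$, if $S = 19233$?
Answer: $\frac{24206}{19233} \approx 1.2586$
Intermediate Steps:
$\frac{\left(-26\right) \left(-931\right)}{S} = \frac{\left(-26\right) \left(-931\right)}{19233} = 24206 \cdot \frac{1}{19233} = \frac{24206}{19233}$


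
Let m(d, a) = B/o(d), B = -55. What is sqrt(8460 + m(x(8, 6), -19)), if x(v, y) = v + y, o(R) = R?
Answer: sqrt(1657390)/14 ≈ 91.957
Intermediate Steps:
m(d, a) = -55/d
sqrt(8460 + m(x(8, 6), -19)) = sqrt(8460 - 55/(8 + 6)) = sqrt(8460 - 55/14) = sqrt(118385/14) = sqrt(1657390)/14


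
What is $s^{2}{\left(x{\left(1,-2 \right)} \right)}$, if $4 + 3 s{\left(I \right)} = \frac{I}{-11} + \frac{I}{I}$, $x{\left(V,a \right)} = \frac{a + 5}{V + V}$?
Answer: $\frac{529}{484} \approx 1.093$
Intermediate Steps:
$x{\left(V,a \right)} = \frac{5 + a}{2 V}$
$s{\left(I \right)} = -1 - \frac{I}{33}$ ($s{\left(I \right)} = - \frac{4}{3} + \frac{\frac{I}{-11} + \frac{I}{I}}{3} = - \frac{4}{3} + \frac{I \left(- \frac{1}{11}\right) + 1}{3} = - \frac{4}{3} + \frac{- \frac{I}{11} + 1}{3} = - \frac{4}{3} + \frac{1 - \frac{I}{11}}{3} = - \frac{4}{3} - \left(- \frac{1}{3} + \frac{I}{33}\right) = -1 - \frac{I}{33}$)
$s^{2}{\left(x{\left(1,-2 \right)} \right)} = \left(-1 - \frac{\frac{1}{2} \cdot 1^{-1} \left(5 - 2\right)}{33}\right)^{2} = \left(-1 - \frac{\frac{1}{2} \cdot 1 \cdot 3}{33}\right)^{2} = \left(-1 - \frac{1}{22}\right)^{2} = \left(- \frac{23}{22}\right)^{2} = \frac{529}{484}$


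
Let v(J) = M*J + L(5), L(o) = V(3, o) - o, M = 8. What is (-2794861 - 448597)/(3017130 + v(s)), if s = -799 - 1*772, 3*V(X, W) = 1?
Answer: -4865187/4506836 ≈ -1.0795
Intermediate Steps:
V(X, W) = ⅓ (V(X, W) = (⅓)*1 = ⅓)
s = -1571 (s = -799 - 772 = -1571)
L(o) = ⅓ - o
v(J) = -14/3 + 8*J (v(J) = 8*J + (⅓ - 1*5) = 8*J + (⅓ - 5) = 8*J - 14/3 = -14/3 + 8*J)
(-2794861 - 448597)/(3017130 + v(s)) = (-2794861 - 448597)/(3017130 + (-14/3 + 8*(-1571))) = -3243458/(3017130 + (-14/3 - 12568)) = -3243458/(3017130 - 37718/3) = -3243458/9013672/3 = -3243458*3/9013672 = -4865187/4506836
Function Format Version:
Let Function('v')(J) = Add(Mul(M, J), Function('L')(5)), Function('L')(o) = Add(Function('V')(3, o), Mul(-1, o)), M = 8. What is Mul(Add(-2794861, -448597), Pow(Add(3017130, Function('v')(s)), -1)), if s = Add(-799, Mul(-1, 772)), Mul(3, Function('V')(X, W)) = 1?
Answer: Rational(-4865187, 4506836) ≈ -1.0795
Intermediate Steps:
Function('V')(X, W) = Rational(1, 3) (Function('V')(X, W) = Mul(Rational(1, 3), 1) = Rational(1, 3))
s = -1571 (s = Add(-799, -772) = -1571)
Function('L')(o) = Add(Rational(1, 3), Mul(-1, o))
Function('v')(J) = Add(Rational(-14, 3), Mul(8, J)) (Function('v')(J) = Add(Mul(8, J), Add(Rational(1, 3), Mul(-1, 5))) = Add(Mul(8, J), Add(Rational(1, 3), -5)) = Add(Mul(8, J), Rational(-14, 3)) = Add(Rational(-14, 3), Mul(8, J)))
Mul(Add(-2794861, -448597), Pow(Add(3017130, Function('v')(s)), -1)) = Mul(Add(-2794861, -448597), Pow(Add(3017130, Add(Rational(-14, 3), Mul(8, -1571))), -1)) = Mul(-3243458, Pow(Add(3017130, Add(Rational(-14, 3), -12568)), -1)) = Mul(-3243458, Pow(Add(3017130, Rational(-37718, 3)), -1)) = Mul(-3243458, Pow(Rational(9013672, 3), -1)) = Mul(-3243458, Rational(3, 9013672)) = Rational(-4865187, 4506836)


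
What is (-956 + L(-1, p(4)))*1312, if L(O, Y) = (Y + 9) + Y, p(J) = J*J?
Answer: -1200480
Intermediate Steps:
p(J) = J²
L(O, Y) = 9 + 2*Y (L(O, Y) = (9 + Y) + Y = 9 + 2*Y)
(-956 + L(-1, p(4)))*1312 = (-956 + (9 + 2*4²))*1312 = (-956 + (9 + 2*16))*1312 = (-956 + (9 + 32))*1312 = (-956 + 41)*1312 = -915*1312 = -1200480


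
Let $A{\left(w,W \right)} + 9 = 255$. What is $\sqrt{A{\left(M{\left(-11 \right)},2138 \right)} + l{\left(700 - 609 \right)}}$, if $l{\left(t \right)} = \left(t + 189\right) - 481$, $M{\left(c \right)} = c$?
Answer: $3 \sqrt{5} \approx 6.7082$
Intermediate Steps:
$A{\left(w,W \right)} = 246$ ($A{\left(w,W \right)} = -9 + 255 = 246$)
$l{\left(t \right)} = -292 + t$ ($l{\left(t \right)} = \left(189 + t\right) - 481 = -292 + t$)
$\sqrt{A{\left(M{\left(-11 \right)},2138 \right)} + l{\left(700 - 609 \right)}} = \sqrt{246 + \left(-292 + \left(700 - 609\right)\right)} = \sqrt{246 + \left(-292 + 91\right)} = \sqrt{246 - 201} = \sqrt{45} = 3 \sqrt{5}$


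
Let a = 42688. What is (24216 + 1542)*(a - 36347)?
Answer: 163331478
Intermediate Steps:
(24216 + 1542)*(a - 36347) = (24216 + 1542)*(42688 - 36347) = 25758*6341 = 163331478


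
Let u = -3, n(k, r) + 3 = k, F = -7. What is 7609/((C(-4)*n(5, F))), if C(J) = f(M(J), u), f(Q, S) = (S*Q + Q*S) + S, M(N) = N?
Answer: 1087/6 ≈ 181.17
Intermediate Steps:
n(k, r) = -3 + k
f(Q, S) = S + 2*Q*S (f(Q, S) = (Q*S + Q*S) + S = 2*Q*S + S = S + 2*Q*S)
C(J) = -3 - 6*J (C(J) = -3*(1 + 2*J) = -3 - 6*J)
7609/((C(-4)*n(5, F))) = 7609/(((-3 - 6*(-4))*(-3 + 5))) = 7609/(((-3 + 24)*2)) = 7609/((21*2)) = 7609/42 = 7609*(1/42) = 1087/6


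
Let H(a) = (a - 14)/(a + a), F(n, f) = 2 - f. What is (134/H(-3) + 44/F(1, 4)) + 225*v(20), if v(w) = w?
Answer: 76930/17 ≈ 4525.3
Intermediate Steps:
H(a) = (-14 + a)/(2*a) (H(a) = (-14 + a)/((2*a)) = (-14 + a)*(1/(2*a)) = (-14 + a)/(2*a))
(134/H(-3) + 44/F(1, 4)) + 225*v(20) = (134/(((½)*(-14 - 3)/(-3))) + 44/(2 - 1*4)) + 225*20 = (134/(((½)*(-⅓)*(-17))) + 44/(2 - 4)) + 4500 = (134/(17/6) + 44/(-2)) + 4500 = (134*(6/17) + 44*(-½)) + 4500 = (804/17 - 22) + 4500 = 430/17 + 4500 = 76930/17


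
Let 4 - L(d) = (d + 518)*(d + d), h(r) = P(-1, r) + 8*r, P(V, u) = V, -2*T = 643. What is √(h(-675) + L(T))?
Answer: √483810/2 ≈ 347.78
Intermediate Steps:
T = -643/2 (T = -½*643 = -643/2 ≈ -321.50)
h(r) = -1 + 8*r
L(d) = 4 - 2*d*(518 + d) (L(d) = 4 - (d + 518)*(d + d) = 4 - (518 + d)*2*d = 4 - 2*d*(518 + d))
√(h(-675) + L(T)) = √((-1 + 8*(-675)) + (4 - 1036*(-643/2) - 2*(-643/2)²)) = √((-1 - 5400) + (4 + 333074 - 2*413449/4)) = √(-5401 + (4 + 333074 - 413449/2)) = √(-5401 + 252707/2) = √(241905/2) = √483810/2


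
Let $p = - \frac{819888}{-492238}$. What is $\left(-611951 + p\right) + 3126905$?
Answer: $\frac{618978373470}{246119} \approx 2.515 \cdot 10^{6}$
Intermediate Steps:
$p = \frac{409944}{246119}$ ($p = \left(-819888\right) \left(- \frac{1}{492238}\right) = \frac{409944}{246119} \approx 1.6656$)
$\left(-611951 + p\right) + 3126905 = \left(-611951 + \frac{409944}{246119}\right) + 3126905 = - \frac{150612358225}{246119} + 3126905 = \frac{618978373470}{246119}$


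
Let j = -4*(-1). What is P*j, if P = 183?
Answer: 732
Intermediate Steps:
j = 4
P*j = 183*4 = 732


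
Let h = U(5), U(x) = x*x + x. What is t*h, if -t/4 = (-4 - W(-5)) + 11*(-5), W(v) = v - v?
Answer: 7080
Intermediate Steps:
W(v) = 0
U(x) = x + x² (U(x) = x² + x = x + x²)
h = 30 (h = 5*(1 + 5) = 5*6 = 30)
t = 236 (t = -4*((-4 - 1*0) + 11*(-5)) = -4*((-4 + 0) - 55) = -4*(-4 - 55) = -4*(-59) = 236)
t*h = 236*30 = 7080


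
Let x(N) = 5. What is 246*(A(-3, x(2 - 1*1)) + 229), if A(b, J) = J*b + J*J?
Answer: 58794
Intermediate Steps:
A(b, J) = J**2 + J*b (A(b, J) = J*b + J**2 = J**2 + J*b)
246*(A(-3, x(2 - 1*1)) + 229) = 246*(5*(5 - 3) + 229) = 246*(5*2 + 229) = 246*(10 + 229) = 246*239 = 58794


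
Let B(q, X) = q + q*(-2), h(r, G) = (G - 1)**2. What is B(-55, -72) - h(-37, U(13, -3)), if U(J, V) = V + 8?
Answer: 39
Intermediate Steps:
U(J, V) = 8 + V
h(r, G) = (-1 + G)**2
B(q, X) = -q (B(q, X) = q - 2*q = -q)
B(-55, -72) - h(-37, U(13, -3)) = -1*(-55) - (-1 + (8 - 3))**2 = 55 - (-1 + 5)**2 = 55 - 1*4**2 = 55 - 1*16 = 55 - 16 = 39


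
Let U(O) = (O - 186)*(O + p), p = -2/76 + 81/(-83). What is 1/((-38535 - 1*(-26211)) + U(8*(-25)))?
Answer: 1577/102919525 ≈ 1.5323e-5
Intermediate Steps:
p = -3161/3154 (p = -2*1/76 + 81*(-1/83) = -1/38 - 81/83 = -3161/3154 ≈ -1.0022)
U(O) = (-186 + O)*(-3161/3154 + O) (U(O) = (O - 186)*(O - 3161/3154) = (-186 + O)*(-3161/3154 + O))
1/((-38535 - 1*(-26211)) + U(8*(-25))) = 1/((-38535 - 1*(-26211)) + (293973/1577 + (8*(-25))**2 - 2359220*(-25)/1577)) = 1/((-38535 + 26211) + (293973/1577 + (-200)**2 - 589805/3154*(-200))) = 1/(-12324 + (293973/1577 + 40000 + 58980500/1577)) = 1/(-12324 + 122354473/1577) = 1/(102919525/1577) = 1577/102919525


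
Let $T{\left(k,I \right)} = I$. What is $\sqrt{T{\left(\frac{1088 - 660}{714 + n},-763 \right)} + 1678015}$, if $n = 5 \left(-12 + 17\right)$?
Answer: $2 \sqrt{419313} \approx 1295.1$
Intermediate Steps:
$n = 25$ ($n = 5 \cdot 5 = 25$)
$\sqrt{T{\left(\frac{1088 - 660}{714 + n},-763 \right)} + 1678015} = \sqrt{-763 + 1678015} = \sqrt{1677252} = 2 \sqrt{419313}$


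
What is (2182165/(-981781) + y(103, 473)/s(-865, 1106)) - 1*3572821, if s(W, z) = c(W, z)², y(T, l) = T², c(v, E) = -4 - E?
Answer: -4321874068822833971/1209652370100 ≈ -3.5728e+6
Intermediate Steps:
s(W, z) = (-4 - z)²
(2182165/(-981781) + y(103, 473)/s(-865, 1106)) - 1*3572821 = (2182165/(-981781) + 103²/((4 + 1106)²)) - 1*3572821 = (2182165*(-1/981781) + 10609/(1110²)) - 3572821 = (-2182165/981781 + 10609/1232100) - 3572821 = -2678229781871/1209652370100 - 3572821 = -4321874068822833971/1209652370100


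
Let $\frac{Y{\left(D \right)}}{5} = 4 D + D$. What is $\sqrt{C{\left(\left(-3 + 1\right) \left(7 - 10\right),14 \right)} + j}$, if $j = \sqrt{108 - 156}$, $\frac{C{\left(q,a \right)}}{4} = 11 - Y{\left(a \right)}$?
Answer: $2 \sqrt{-339 + i \sqrt{3}} \approx 0.094072 + 36.824 i$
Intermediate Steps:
$Y{\left(D \right)} = 25 D$ ($Y{\left(D \right)} = 5 \left(4 D + D\right) = 5 \cdot 5 D = 25 D$)
$C{\left(q,a \right)} = 44 - 100 a$ ($C{\left(q,a \right)} = 4 \left(11 - 25 a\right) = 44 - 100 a$)
$j = 4 i \sqrt{3}$ ($j = \sqrt{-48} = 4 i \sqrt{3} \approx 6.9282 i$)
$\sqrt{C{\left(\left(-3 + 1\right) \left(7 - 10\right),14 \right)} + j} = \sqrt{\left(44 - 1400\right) + 4 i \sqrt{3}} = \sqrt{-1356 + 4 i \sqrt{3}}$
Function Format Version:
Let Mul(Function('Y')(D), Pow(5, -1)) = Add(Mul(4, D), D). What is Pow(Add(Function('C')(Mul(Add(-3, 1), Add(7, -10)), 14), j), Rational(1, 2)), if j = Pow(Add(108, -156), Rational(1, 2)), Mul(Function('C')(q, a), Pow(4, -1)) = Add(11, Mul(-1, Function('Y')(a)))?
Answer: Mul(2, Pow(Add(-339, Mul(I, Pow(3, Rational(1, 2)))), Rational(1, 2))) ≈ Add(0.094072, Mul(36.824, I))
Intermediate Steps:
Function('Y')(D) = Mul(25, D) (Function('Y')(D) = Mul(5, Add(Mul(4, D), D)) = Mul(5, Mul(5, D)) = Mul(25, D))
Function('C')(q, a) = Add(44, Mul(-100, a)) (Function('C')(q, a) = Mul(4, Add(11, Mul(-1, Mul(25, a)))) = Mul(4, Add(11, Mul(-25, a))) = Add(44, Mul(-100, a)))
j = Mul(4, I, Pow(3, Rational(1, 2))) (j = Pow(-48, Rational(1, 2)) = Mul(4, I, Pow(3, Rational(1, 2))) ≈ Mul(6.9282, I))
Pow(Add(Function('C')(Mul(Add(-3, 1), Add(7, -10)), 14), j), Rational(1, 2)) = Pow(Add(Add(44, Mul(-100, 14)), Mul(4, I, Pow(3, Rational(1, 2)))), Rational(1, 2)) = Pow(Add(Add(44, -1400), Mul(4, I, Pow(3, Rational(1, 2)))), Rational(1, 2)) = Pow(Add(-1356, Mul(4, I, Pow(3, Rational(1, 2)))), Rational(1, 2))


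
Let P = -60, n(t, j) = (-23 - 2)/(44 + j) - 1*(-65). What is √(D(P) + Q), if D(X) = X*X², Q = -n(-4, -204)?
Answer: I*√13828170/8 ≈ 464.83*I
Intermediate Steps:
n(t, j) = 65 - 25/(44 + j) (n(t, j) = -25/(44 + j) + 65 = 65 - 25/(44 + j))
Q = -2085/32 (Q = -5*(567 + 13*(-204))/(44 - 204) = -5*(567 - 2652)/(-160) = -5*(-1)*(-2085)/160 = -1*2085/32 = -2085/32 ≈ -65.156)
D(X) = X³
√(D(P) + Q) = √((-60)³ - 2085/32) = √(-216000 - 2085/32) = √(-6914085/32) = I*√13828170/8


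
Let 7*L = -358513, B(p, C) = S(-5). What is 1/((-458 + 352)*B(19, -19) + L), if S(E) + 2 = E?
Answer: -7/353319 ≈ -1.9812e-5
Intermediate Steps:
S(E) = -2 + E
B(p, C) = -7 (B(p, C) = -2 - 5 = -7)
L = -358513/7 (L = (1/7)*(-358513) = -358513/7 ≈ -51216.)
1/((-458 + 352)*B(19, -19) + L) = 1/((-458 + 352)*(-7) - 358513/7) = 1/(-106*(-7) - 358513/7) = 1/(742 - 358513/7) = 1/(-353319/7) = -7/353319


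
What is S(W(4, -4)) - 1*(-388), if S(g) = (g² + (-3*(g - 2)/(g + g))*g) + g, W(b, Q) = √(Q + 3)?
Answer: 390 - I/2 ≈ 390.0 - 0.5*I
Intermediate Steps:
W(b, Q) = √(3 + Q)
S(g) = 3 + g² - g/2 (S(g) = (g² + (-3*(-2 + g)/(2*g))*g) + g = (g² + (3 - 3*g/2)) + g = (3 + g² - 3*g/2) + g = 3 + g² - g/2)
S(W(4, -4)) - 1*(-388) = (3 + (√(3 - 4))² - √(3 - 4)/2) - 1*(-388) = (3 + (√(-1))² - I/2) + 388 = (3 + I² - I/2) + 388 = (3 - 1 - I/2) + 388 = (2 - I/2) + 388 = 390 - I/2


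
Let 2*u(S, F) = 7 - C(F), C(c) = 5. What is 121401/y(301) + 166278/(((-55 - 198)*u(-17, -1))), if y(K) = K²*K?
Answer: -647788594575/985648279 ≈ -657.22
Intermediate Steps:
y(K) = K³
u(S, F) = 1 (u(S, F) = (7 - 1*5)/2 = (7 - 5)/2 = (½)*2 = 1)
121401/y(301) + 166278/(((-55 - 198)*u(-17, -1))) = 121401/(301³) + 166278/(((-55 - 198)*1)) = 121401/27270901 + 166278/((-253*1)) = 121401*(1/27270901) + 166278/(-253) = 17343/3895843 + 166278*(-1/253) = 17343/3895843 - 166278/253 = -647788594575/985648279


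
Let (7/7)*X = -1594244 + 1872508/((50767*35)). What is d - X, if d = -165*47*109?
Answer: 1330764413397/1776845 ≈ 7.4895e+5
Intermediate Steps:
d = -845295 (d = -7755*109 = -845295)
X = -2832722607672/1776845 (X = -1594244 + 1872508/((50767*35)) = -1594244 + 1872508/1776845 = -2832722607672/1776845 ≈ -1.5942e+6)
d - X = -845295 - 1*(-2832722607672/1776845) = -845295 + 2832722607672/1776845 = 1330764413397/1776845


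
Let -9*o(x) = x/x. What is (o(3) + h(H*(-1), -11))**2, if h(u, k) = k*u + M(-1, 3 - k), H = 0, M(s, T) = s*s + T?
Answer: 17956/81 ≈ 221.68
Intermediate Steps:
M(s, T) = T + s**2 (M(s, T) = s**2 + T = T + s**2)
o(x) = -1/9 (o(x) = -x/(9*x) = -1/9*1 = -1/9)
h(u, k) = 4 - k + k*u (h(u, k) = k*u + ((3 - k) + (-1)**2) = k*u + ((3 - k) + 1) = k*u + (4 - k) = 4 - k + k*u)
(o(3) + h(H*(-1), -11))**2 = (-1/9 + (4 - 1*(-11) - 0*(-1)))**2 = (-1/9 + (4 + 11 - 11*0))**2 = (-1/9 + (4 + 11 + 0))**2 = (-1/9 + 15)**2 = (134/9)**2 = 17956/81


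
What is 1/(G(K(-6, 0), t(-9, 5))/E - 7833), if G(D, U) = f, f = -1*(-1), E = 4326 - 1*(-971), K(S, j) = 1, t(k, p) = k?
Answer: -5297/41491400 ≈ -0.00012767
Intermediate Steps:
E = 5297 (E = 4326 + 971 = 5297)
f = 1
G(D, U) = 1
1/(G(K(-6, 0), t(-9, 5))/E - 7833) = 1/(1/5297 - 7833) = 1/(-41491400/5297) = -5297/41491400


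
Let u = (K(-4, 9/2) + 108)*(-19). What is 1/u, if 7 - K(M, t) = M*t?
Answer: -1/2527 ≈ -0.00039573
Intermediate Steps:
K(M, t) = 7 - M*t
u = -2527 (u = ((7 - 1*(-4)*9/2) + 108)*(-19) = ((7 + 18) + 108)*(-19) = (25 + 108)*(-19) = 133*(-19) = -2527)
1/u = 1/(-2527) = -1/2527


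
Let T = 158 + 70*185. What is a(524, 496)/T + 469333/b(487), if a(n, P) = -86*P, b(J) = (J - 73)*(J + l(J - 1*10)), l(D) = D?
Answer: -2717955503/1307837592 ≈ -2.0782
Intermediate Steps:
T = 13108 (T = 158 + 12950 = 13108)
b(J) = (-73 + J)*(-10 + 2*J) (b(J) = (J - 73)*(J + (J - 1*10)) = (-73 + J)*(J + (J - 10)) = (-73 + J)*(J + (-10 + J)) = (-73 + J)*(-10 + 2*J))
a(524, 496)/T + 469333/b(487) = -86*496/13108 + 469333/(730 - 156*487 + 2*487²) = -42656*1/13108 + 469333/(730 - 75972 + 2*237169) = -10664/3277 + 469333/(730 - 75972 + 474338) = -10664/3277 + 469333/399096 = -2717955503/1307837592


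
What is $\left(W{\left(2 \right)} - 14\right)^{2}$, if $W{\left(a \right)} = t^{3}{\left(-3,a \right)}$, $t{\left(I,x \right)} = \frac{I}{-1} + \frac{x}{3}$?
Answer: $\frac{908209}{729} \approx 1245.8$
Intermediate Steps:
$t{\left(I,x \right)} = - I + \frac{x}{3}$ ($t{\left(I,x \right)} = I \left(-1\right) + x \frac{1}{3} = - I + \frac{x}{3}$)
$W{\left(a \right)} = \left(3 + \frac{a}{3}\right)^{3}$ ($W{\left(a \right)} = \left(\left(-1\right) \left(-3\right) + \frac{a}{3}\right)^{3} = \left(3 + \frac{a}{3}\right)^{3}$)
$\left(W{\left(2 \right)} - 14\right)^{2} = \left(\frac{\left(9 + 2\right)^{3}}{27} - 14\right)^{2} = \left(\frac{11^{3}}{27} - 14\right)^{2} = \left(\frac{1}{27} \cdot 1331 - 14\right)^{2} = \left(\frac{1331}{27} - 14\right)^{2} = \left(\frac{953}{27}\right)^{2} = \frac{908209}{729}$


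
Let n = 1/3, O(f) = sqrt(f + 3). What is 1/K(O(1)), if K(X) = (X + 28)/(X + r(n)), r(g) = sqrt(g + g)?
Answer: 1/15 + sqrt(6)/90 ≈ 0.093883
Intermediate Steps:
O(f) = sqrt(3 + f)
n = 1/3 ≈ 0.33333
r(g) = sqrt(2)*sqrt(g) (r(g) = sqrt(2*g) = sqrt(2)*sqrt(g))
K(X) = (28 + X)/(X + sqrt(6)/3) (K(X) = (X + 28)/(X + sqrt(2)*sqrt(1/3)) = (28 + X)/(X + sqrt(2)*(sqrt(3)/3)) = (28 + X)/(X + sqrt(6)/3))
1/K(O(1)) = 1/(3*(28 + sqrt(3 + 1))/(sqrt(6) + 3*sqrt(3 + 1))) = 1/(3*(28 + sqrt(4))/(sqrt(6) + 3*sqrt(4))) = 1/(3*(28 + 2)/(sqrt(6) + 3*2)) = 1/(3*30/(sqrt(6) + 6)) = 1/(3*30/(6 + sqrt(6))) = 1/(90/(6 + sqrt(6))) = 1/15 + sqrt(6)/90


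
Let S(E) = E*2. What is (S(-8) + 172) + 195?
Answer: 351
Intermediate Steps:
S(E) = 2*E
(S(-8) + 172) + 195 = (2*(-8) + 172) + 195 = (-16 + 172) + 195 = 156 + 195 = 351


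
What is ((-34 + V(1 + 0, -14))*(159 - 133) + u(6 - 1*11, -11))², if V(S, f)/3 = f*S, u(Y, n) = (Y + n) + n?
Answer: 4012009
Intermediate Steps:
u(Y, n) = Y + 2*n
V(S, f) = 3*S*f (V(S, f) = 3*(f*S) = 3*(S*f) = 3*S*f)
((-34 + V(1 + 0, -14))*(159 - 133) + u(6 - 1*11, -11))² = ((-34 + 3*(1 + 0)*(-14))*(159 - 133) + ((6 - 1*11) + 2*(-11)))² = ((-34 + 3*1*(-14))*26 + ((6 - 11) - 22))² = ((-34 - 42)*26 + (-5 - 22))² = (-76*26 - 27)² = (-1976 - 27)² = (-2003)² = 4012009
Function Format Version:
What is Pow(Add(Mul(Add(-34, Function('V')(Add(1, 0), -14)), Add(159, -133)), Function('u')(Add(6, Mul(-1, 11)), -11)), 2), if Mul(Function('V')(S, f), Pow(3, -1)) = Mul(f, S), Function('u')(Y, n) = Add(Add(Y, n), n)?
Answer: 4012009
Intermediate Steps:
Function('u')(Y, n) = Add(Y, Mul(2, n))
Function('V')(S, f) = Mul(3, S, f) (Function('V')(S, f) = Mul(3, Mul(f, S)) = Mul(3, Mul(S, f)) = Mul(3, S, f))
Pow(Add(Mul(Add(-34, Function('V')(Add(1, 0), -14)), Add(159, -133)), Function('u')(Add(6, Mul(-1, 11)), -11)), 2) = Pow(Add(Mul(Add(-34, Mul(3, Add(1, 0), -14)), Add(159, -133)), Add(Add(6, Mul(-1, 11)), Mul(2, -11))), 2) = Pow(Add(Mul(Add(-34, Mul(3, 1, -14)), 26), Add(Add(6, -11), -22)), 2) = Pow(Add(Mul(Add(-34, -42), 26), Add(-5, -22)), 2) = Pow(Add(Mul(-76, 26), -27), 2) = Pow(Add(-1976, -27), 2) = Pow(-2003, 2) = 4012009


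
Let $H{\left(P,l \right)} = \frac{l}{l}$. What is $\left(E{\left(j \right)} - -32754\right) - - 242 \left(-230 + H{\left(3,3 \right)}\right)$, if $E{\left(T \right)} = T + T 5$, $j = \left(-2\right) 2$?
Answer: $-22688$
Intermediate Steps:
$H{\left(P,l \right)} = 1$
$j = -4$
$E{\left(T \right)} = 6 T$ ($E{\left(T \right)} = T + 5 T = 6 T$)
$\left(E{\left(j \right)} - -32754\right) - - 242 \left(-230 + H{\left(3,3 \right)}\right) = \left(6 \left(-4\right) - -32754\right) - - 242 \left(-230 + 1\right) = \left(-24 + 32754\right) - \left(-242\right) \left(-229\right) = 32730 - 55418 = -22688$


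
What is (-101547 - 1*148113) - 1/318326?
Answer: -79473269161/318326 ≈ -2.4966e+5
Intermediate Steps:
(-101547 - 1*148113) - 1/318326 = (-101547 - 148113) - 1*1/318326 = -249660 - 1/318326 = -79473269161/318326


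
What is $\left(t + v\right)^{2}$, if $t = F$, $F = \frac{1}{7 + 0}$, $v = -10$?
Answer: $\frac{4761}{49} \approx 97.163$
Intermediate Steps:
$F = \frac{1}{7} \approx 0.14286$
$t = \frac{1}{7} \approx 0.14286$
$\left(t + v\right)^{2} = \left(\frac{1}{7} - 10\right)^{2} = \left(- \frac{69}{7}\right)^{2} = \frac{4761}{49}$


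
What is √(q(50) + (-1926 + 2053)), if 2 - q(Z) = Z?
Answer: √79 ≈ 8.8882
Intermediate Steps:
q(Z) = 2 - Z
√(q(50) + (-1926 + 2053)) = √((2 - 1*50) + (-1926 + 2053)) = √((2 - 50) + 127) = √(-48 + 127) = √79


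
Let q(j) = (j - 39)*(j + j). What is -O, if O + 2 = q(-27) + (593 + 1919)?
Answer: -6074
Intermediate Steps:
q(j) = 2*j*(-39 + j) (q(j) = (-39 + j)*(2*j) = 2*j*(-39 + j))
O = 6074 (O = -2 + (2*(-27)*(-39 - 27) + (593 + 1919)) = -2 + (2*(-27)*(-66) + 2512) = -2 + (3564 + 2512) = -2 + 6076 = 6074)
-O = -1*6074 = -6074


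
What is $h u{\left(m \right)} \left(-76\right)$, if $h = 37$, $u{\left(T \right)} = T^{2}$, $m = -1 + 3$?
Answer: $-11248$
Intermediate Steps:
$m = 2$
$h u{\left(m \right)} \left(-76\right) = 37 \cdot 2^{2} \left(-76\right) = 37 \cdot 4 \left(-76\right) = 148 \left(-76\right) = -11248$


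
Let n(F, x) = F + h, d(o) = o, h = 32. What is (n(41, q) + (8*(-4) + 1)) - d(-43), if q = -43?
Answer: 85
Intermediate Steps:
n(F, x) = 32 + F (n(F, x) = F + 32 = 32 + F)
(n(41, q) + (8*(-4) + 1)) - d(-43) = ((32 + 41) + (8*(-4) + 1)) - 1*(-43) = (73 + (-32 + 1)) + 43 = (73 - 31) + 43 = 42 + 43 = 85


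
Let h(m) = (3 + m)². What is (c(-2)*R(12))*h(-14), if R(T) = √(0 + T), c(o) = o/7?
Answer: -484*√3/7 ≈ -119.76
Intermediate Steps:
c(o) = o/7 (c(o) = o*(⅐) = o/7)
R(T) = √T
(c(-2)*R(12))*h(-14) = (((⅐)*(-2))*√12)*(3 - 14)² = -4*√3/7*(-11)² = -4*√3/7*121 = -484*√3/7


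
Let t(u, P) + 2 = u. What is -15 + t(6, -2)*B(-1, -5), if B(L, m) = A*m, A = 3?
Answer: -75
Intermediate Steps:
t(u, P) = -2 + u
B(L, m) = 3*m
-15 + t(6, -2)*B(-1, -5) = -15 + (-2 + 6)*(3*(-5)) = -15 + 4*(-15) = -15 - 60 = -75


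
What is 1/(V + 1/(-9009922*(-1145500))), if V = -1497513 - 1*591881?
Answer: -10320865651000/21564354766005493999 ≈ -4.7861e-7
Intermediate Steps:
V = -2089394 (V = -1497513 - 591881 = -2089394)
1/(V + 1/(-9009922*(-1145500))) = 1/(-2089394 + 1/(-9009922*(-1145500))) = 1/(-2089394 - 1/9009922*(-1/1145500)) = 1/(-2089394 + 1/10320865651000) = 1/(-21564354766005493999/10320865651000) = -10320865651000/21564354766005493999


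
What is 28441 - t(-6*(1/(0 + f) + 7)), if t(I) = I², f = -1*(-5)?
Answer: 664369/25 ≈ 26575.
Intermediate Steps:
f = 5
28441 - t(-6*(1/(0 + f) + 7)) = 28441 - (-6*(1/(0 + 5) + 7))² = 28441 - (-6*(1/5 + 7))² = 28441 - (-6*(⅕ + 7))² = 28441 - (-6*36/5)² = 28441 - (-216/5)² = 28441 - 1*46656/25 = 28441 - 46656/25 = 664369/25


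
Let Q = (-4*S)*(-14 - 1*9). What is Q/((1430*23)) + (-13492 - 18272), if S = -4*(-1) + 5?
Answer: -22711242/715 ≈ -31764.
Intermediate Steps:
S = 9 (S = 4 + 5 = 9)
Q = 828 (Q = (-4*9)*(-14 - 1*9) = -36*(-14 - 9) = -36*(-23) = 828)
Q/((1430*23)) + (-13492 - 18272) = 828/((1430*23)) + (-13492 - 18272) = 828/32890 - 31764 = 828*(1/32890) - 31764 = 18/715 - 31764 = -22711242/715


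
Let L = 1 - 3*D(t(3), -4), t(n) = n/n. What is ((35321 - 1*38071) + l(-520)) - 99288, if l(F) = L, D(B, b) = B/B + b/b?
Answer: -102043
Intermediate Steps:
t(n) = 1
D(B, b) = 2 (D(B, b) = 1 + 1 = 2)
L = -5 (L = 1 - 3*2 = 1 - 6 = -5)
l(F) = -5
((35321 - 1*38071) + l(-520)) - 99288 = ((35321 - 1*38071) - 5) - 99288 = ((35321 - 38071) - 5) - 99288 = (-2750 - 5) - 99288 = -2755 - 99288 = -102043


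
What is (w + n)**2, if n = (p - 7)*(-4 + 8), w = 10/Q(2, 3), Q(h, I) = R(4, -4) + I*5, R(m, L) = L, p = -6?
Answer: 315844/121 ≈ 2610.3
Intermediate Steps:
Q(h, I) = -4 + 5*I (Q(h, I) = -4 + I*5 = -4 + 5*I)
w = 10/11 (w = 10/(-4 + 5*3) = 10/(-4 + 15) = 10/11 ≈ 0.90909)
n = -52 (n = (-6 - 7)*(-4 + 8) = -13*4 = -52)
(w + n)**2 = (10/11 - 52)**2 = (-562/11)**2 = 315844/121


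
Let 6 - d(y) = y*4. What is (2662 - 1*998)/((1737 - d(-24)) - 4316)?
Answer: -1664/2681 ≈ -0.62066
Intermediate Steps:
d(y) = 6 - 4*y (d(y) = 6 - y*4 = 6 - 4*y)
(2662 - 1*998)/((1737 - d(-24)) - 4316) = (2662 - 1*998)/((1737 - (6 - 4*(-24))) - 4316) = (2662 - 998)/((1737 - (6 + 96)) - 4316) = 1664/((1737 - 1*102) - 4316) = 1664/((1737 - 102) - 4316) = 1664/(1635 - 4316) = 1664/(-2681) = 1664*(-1/2681) = -1664/2681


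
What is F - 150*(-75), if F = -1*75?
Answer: 11175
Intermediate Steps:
F = -75
F - 150*(-75) = -75 - 150*(-75) = -75 + 11250 = 11175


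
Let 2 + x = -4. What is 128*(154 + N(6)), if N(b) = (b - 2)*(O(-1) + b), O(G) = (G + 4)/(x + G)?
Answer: 157952/7 ≈ 22565.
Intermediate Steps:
x = -6 (x = -2 - 4 = -6)
O(G) = (4 + G)/(-6 + G) (O(G) = (G + 4)/(-6 + G) = (4 + G)/(-6 + G))
N(b) = (-2 + b)*(-3/7 + b) (N(b) = (b - 2)*((4 - 1)/(-6 - 1) + b) = (-2 + b)*(3/(-7) + b) = (-2 + b)*(-⅐*3 + b) = (-2 + b)*(-3/7 + b))
128*(154 + N(6)) = 128*(154 + (6/7 + 6² - 17/7*6)) = 128*(154 + (6/7 + 36 - 102/7)) = 128*(154 + 156/7) = 128*(1234/7) = 157952/7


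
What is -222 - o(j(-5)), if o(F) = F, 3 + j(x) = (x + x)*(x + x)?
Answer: -319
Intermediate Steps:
j(x) = -3 + 4*x² (j(x) = -3 + (x + x)*(x + x) = -3 + (2*x)*(2*x) = -3 + 4*x²)
-222 - o(j(-5)) = -222 - (-3 + 4*(-5)²) = -222 - (-3 + 4*25) = -222 - (-3 + 100) = -222 - 1*97 = -222 - 97 = -319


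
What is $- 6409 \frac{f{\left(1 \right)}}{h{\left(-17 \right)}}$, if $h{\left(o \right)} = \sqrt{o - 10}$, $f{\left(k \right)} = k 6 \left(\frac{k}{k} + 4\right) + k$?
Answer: $\frac{198679 i \sqrt{3}}{9} \approx 38236.0 i$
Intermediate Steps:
$f{\left(k \right)} = 31 k$ ($f{\left(k \right)} = k 6 \left(1 + 4\right) + k = k 6 \cdot 5 + k = k 30 + k = 30 k + k = 31 k$)
$h{\left(o \right)} = \sqrt{-10 + o}$
$- 6409 \frac{f{\left(1 \right)}}{h{\left(-17 \right)}} = - 6409 \frac{31 \cdot 1}{\sqrt{-10 - 17}} = - 6409 \frac{31}{\sqrt{-27}} = - 6409 \frac{31}{3 i \sqrt{3}} = - 6409 \cdot 31 \left(- \frac{i \sqrt{3}}{9}\right) = - 6409 \left(- \frac{31 i \sqrt{3}}{9}\right) = \frac{198679 i \sqrt{3}}{9}$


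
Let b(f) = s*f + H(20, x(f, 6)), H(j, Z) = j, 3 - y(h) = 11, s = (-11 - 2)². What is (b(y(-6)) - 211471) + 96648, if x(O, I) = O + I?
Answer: -116155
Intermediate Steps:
x(O, I) = I + O
s = 169 (s = (-13)² = 169)
y(h) = -8 (y(h) = 3 - 1*11 = 3 - 11 = -8)
b(f) = 20 + 169*f (b(f) = 169*f + 20 = 20 + 169*f)
(b(y(-6)) - 211471) + 96648 = ((20 + 169*(-8)) - 211471) + 96648 = ((20 - 1352) - 211471) + 96648 = (-1332 - 211471) + 96648 = -212803 + 96648 = -116155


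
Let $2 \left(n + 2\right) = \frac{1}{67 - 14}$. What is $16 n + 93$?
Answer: $\frac{3241}{53} \approx 61.151$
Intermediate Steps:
$n = - \frac{211}{106}$ ($n = -2 + \frac{1}{2 \left(67 - 14\right)} = -2 + \frac{1}{2 \cdot 53} = -2 + \frac{1}{2} \cdot \frac{1}{53} = -2 + \frac{1}{106} = - \frac{211}{106} \approx -1.9906$)
$16 n + 93 = 16 \left(- \frac{211}{106}\right) + 93 = - \frac{1688}{53} + 93 = \frac{3241}{53}$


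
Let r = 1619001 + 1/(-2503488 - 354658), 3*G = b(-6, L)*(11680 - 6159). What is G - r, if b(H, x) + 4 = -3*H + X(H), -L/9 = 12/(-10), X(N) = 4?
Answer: -4532662287749/2858146 ≈ -1.5859e+6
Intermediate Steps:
L = 54/5 (L = -108/(-10) = -108*(-1)/10 = -9*(-6/5) = 54/5 ≈ 10.800)
b(H, x) = -3*H (b(H, x) = -4 + (-3*H + 4) = -4 + (4 - 3*H) = -3*H)
G = 33126 (G = ((-3*(-6))*(11680 - 6159))/3 = (18*5521)/3 = (⅓)*99378 = 33126)
r = 4627341232145/2858146 (r = 1619001 + 1/(-2858146) = 1619001 - 1/2858146 = 4627341232145/2858146 ≈ 1.6190e+6)
G - r = 33126 - 1*4627341232145/2858146 = 33126 - 4627341232145/2858146 = -4532662287749/2858146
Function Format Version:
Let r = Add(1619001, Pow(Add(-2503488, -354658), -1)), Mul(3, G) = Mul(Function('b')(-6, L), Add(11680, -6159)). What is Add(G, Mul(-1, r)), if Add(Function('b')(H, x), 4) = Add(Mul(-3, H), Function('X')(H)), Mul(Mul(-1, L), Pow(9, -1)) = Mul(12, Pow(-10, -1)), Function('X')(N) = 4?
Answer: Rational(-4532662287749, 2858146) ≈ -1.5859e+6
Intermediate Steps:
L = Rational(54, 5) (L = Mul(-9, Mul(12, Pow(-10, -1))) = Mul(-9, Mul(12, Rational(-1, 10))) = Mul(-9, Rational(-6, 5)) = Rational(54, 5) ≈ 10.800)
Function('b')(H, x) = Mul(-3, H) (Function('b')(H, x) = Add(-4, Add(Mul(-3, H), 4)) = Add(-4, Add(4, Mul(-3, H))) = Mul(-3, H))
G = 33126 (G = Mul(Rational(1, 3), Mul(Mul(-3, -6), Add(11680, -6159))) = Mul(Rational(1, 3), Mul(18, 5521)) = Mul(Rational(1, 3), 99378) = 33126)
r = Rational(4627341232145, 2858146) (r = Add(1619001, Pow(-2858146, -1)) = Add(1619001, Rational(-1, 2858146)) = Rational(4627341232145, 2858146) ≈ 1.6190e+6)
Add(G, Mul(-1, r)) = Add(33126, Mul(-1, Rational(4627341232145, 2858146))) = Add(33126, Rational(-4627341232145, 2858146)) = Rational(-4532662287749, 2858146)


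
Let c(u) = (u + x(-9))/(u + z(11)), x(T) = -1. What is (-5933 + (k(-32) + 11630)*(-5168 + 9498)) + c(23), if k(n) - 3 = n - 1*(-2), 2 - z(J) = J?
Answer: 351645410/7 ≈ 5.0235e+7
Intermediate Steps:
z(J) = 2 - J
k(n) = 5 + n (k(n) = 3 + (n - 1*(-2)) = 3 + (n + 2) = 3 + (2 + n) = 5 + n)
c(u) = (-1 + u)/(-9 + u) (c(u) = (u - 1)/(u + (2 - 1*11)) = (-1 + u)/(u + (2 - 11)) = (-1 + u)/(u - 9) = (-1 + u)/(-9 + u))
(-5933 + (k(-32) + 11630)*(-5168 + 9498)) + c(23) = (-5933 + ((5 - 32) + 11630)*(-5168 + 9498)) + (-1 + 23)/(-9 + 23) = (-5933 + (-27 + 11630)*4330) + 22/14 = (-5933 + 11603*4330) + (1/14)*22 = (-5933 + 50240990) + 11/7 = 50235057 + 11/7 = 351645410/7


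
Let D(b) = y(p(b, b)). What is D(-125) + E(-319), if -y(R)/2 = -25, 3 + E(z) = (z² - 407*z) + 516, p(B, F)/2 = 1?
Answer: 232157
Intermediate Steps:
p(B, F) = 2 (p(B, F) = 2*1 = 2)
E(z) = 513 + z² - 407*z (E(z) = -3 + ((z² - 407*z) + 516) = -3 + (516 + z² - 407*z) = 513 + z² - 407*z)
y(R) = 50 (y(R) = -2*(-25) = 50)
D(b) = 50
D(-125) + E(-319) = 50 + (513 + (-319)² - 407*(-319)) = 50 + (513 + 101761 + 129833) = 50 + 232107 = 232157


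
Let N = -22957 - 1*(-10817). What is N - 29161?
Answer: -41301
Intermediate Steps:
N = -12140 (N = -22957 + 10817 = -12140)
N - 29161 = -12140 - 29161 = -41301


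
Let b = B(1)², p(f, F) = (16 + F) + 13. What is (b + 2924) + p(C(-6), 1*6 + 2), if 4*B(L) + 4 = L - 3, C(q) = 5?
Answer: 11853/4 ≈ 2963.3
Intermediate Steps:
B(L) = -7/4 + L/4 (B(L) = -1 + (L - 3)/4 = -1 + (-3 + L)/4 = -1 + (-¾ + L/4) = -7/4 + L/4)
p(f, F) = 29 + F
b = 9/4 (b = (-7/4 + (¼)*1)² = (-7/4 + ¼)² = (-3/2)² = 9/4 ≈ 2.2500)
(b + 2924) + p(C(-6), 1*6 + 2) = (9/4 + 2924) + (29 + (1*6 + 2)) = 11705/4 + (29 + (6 + 2)) = 11705/4 + (29 + 8) = 11705/4 + 37 = 11853/4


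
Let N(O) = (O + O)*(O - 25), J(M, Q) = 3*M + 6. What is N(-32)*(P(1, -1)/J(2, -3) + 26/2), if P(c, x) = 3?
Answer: 48336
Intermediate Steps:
J(M, Q) = 6 + 3*M
N(O) = 2*O*(-25 + O) (N(O) = (2*O)*(-25 + O) = 2*O*(-25 + O))
N(-32)*(P(1, -1)/J(2, -3) + 26/2) = (2*(-32)*(-25 - 32))*(3/(6 + 3*2) + 26/2) = (2*(-32)*(-57))*(3/(6 + 6) + 26*(½)) = 3648*(3/12 + 13) = 3648*(3*(1/12) + 13) = 3648*(¼ + 13) = 3648*(53/4) = 48336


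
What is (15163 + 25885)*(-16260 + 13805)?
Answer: -100772840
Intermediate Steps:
(15163 + 25885)*(-16260 + 13805) = 41048*(-2455) = -100772840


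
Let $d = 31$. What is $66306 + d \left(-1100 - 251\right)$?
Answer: $24425$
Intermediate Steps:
$66306 + d \left(-1100 - 251\right) = 66306 + 31 \left(-1100 - 251\right) = 66306 + 31 \left(-1351\right) = 66306 - 41881 = 24425$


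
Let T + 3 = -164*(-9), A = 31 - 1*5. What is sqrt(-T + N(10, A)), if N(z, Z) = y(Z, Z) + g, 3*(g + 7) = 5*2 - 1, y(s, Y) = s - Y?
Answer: I*sqrt(1477) ≈ 38.432*I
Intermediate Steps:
A = 26 (A = 31 - 5 = 26)
g = -4 (g = -7 + (5*2 - 1)/3 = -7 + (10 - 1)/3 = -7 + (1/3)*9 = -7 + 3 = -4)
T = 1473 (T = -3 - 164*(-9) = -3 + 1476 = 1473)
N(z, Z) = -4 (N(z, Z) = (Z - Z) - 4 = 0 - 4 = -4)
sqrt(-T + N(10, A)) = sqrt(-1*1473 - 4) = sqrt(-1473 - 4) = sqrt(-1477) = I*sqrt(1477)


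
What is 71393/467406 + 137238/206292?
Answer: 3286402891/4017588273 ≈ 0.81800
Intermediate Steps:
71393/467406 + 137238/206292 = 71393*(1/467406) + 137238*(1/206292) = 71393/467406 + 22873/34382 = 3286402891/4017588273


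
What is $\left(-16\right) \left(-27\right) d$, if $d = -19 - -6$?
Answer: $-5616$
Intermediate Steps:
$d = -13$ ($d = -19 + 6 = -13$)
$\left(-16\right) \left(-27\right) d = \left(-16\right) \left(-27\right) \left(-13\right) = 432 \left(-13\right) = -5616$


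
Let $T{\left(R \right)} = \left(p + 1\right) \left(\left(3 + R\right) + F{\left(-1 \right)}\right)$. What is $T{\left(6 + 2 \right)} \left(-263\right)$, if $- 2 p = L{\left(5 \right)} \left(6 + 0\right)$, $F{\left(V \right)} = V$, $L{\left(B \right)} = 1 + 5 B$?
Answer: $202510$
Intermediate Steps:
$p = -78$ ($p = - \frac{\left(1 + 5 \cdot 5\right) \left(6 + 0\right)}{2} = - \frac{\left(1 + 25\right) 6}{2} = - \frac{26 \cdot 6}{2} = \left(- \frac{1}{2}\right) 156 = -78$)
$T{\left(R \right)} = -154 - 77 R$ ($T{\left(R \right)} = \left(-78 + 1\right) \left(\left(3 + R\right) - 1\right) = - 77 \left(2 + R\right) = -154 - 77 R$)
$T{\left(6 + 2 \right)} \left(-263\right) = \left(-154 - 77 \left(6 + 2\right)\right) \left(-263\right) = \left(-154 - 616\right) \left(-263\right) = \left(-770\right) \left(-263\right) = 202510$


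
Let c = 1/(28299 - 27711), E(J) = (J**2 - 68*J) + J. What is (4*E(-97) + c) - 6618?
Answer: 33524233/588 ≈ 57014.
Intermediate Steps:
E(J) = J**2 - 67*J
c = 1/588 ≈ 0.0017007
(4*E(-97) + c) - 6618 = (4*(-97*(-67 - 97)) + 1/588) - 6618 = (4*(-97*(-164)) + 1/588) - 6618 = (4*15908 + 1/588) - 6618 = (63632 + 1/588) - 6618 = 37415617/588 - 6618 = 33524233/588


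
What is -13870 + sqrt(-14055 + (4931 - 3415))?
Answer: -13870 + I*sqrt(12539) ≈ -13870.0 + 111.98*I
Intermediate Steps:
-13870 + sqrt(-14055 + (4931 - 3415)) = -13870 + sqrt(-14055 + 1516) = -13870 + sqrt(-12539) = -13870 + I*sqrt(12539)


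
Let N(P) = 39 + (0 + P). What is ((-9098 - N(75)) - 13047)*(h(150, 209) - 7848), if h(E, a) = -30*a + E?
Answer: 310913712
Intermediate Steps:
N(P) = 39 + P
h(E, a) = E - 30*a
((-9098 - N(75)) - 13047)*(h(150, 209) - 7848) = ((-9098 - (39 + 75)) - 13047)*((150 - 30*209) - 7848) = ((-9098 - 1*114) - 13047)*((150 - 6270) - 7848) = ((-9098 - 114) - 13047)*(-6120 - 7848) = (-9212 - 13047)*(-13968) = -22259*(-13968) = 310913712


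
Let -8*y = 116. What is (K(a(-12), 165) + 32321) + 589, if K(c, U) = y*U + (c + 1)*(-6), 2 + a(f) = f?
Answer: 61191/2 ≈ 30596.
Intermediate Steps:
y = -29/2 (y = -1/8*116 = -29/2 ≈ -14.500)
a(f) = -2 + f
K(c, U) = -6 - 6*c - 29*U/2 (K(c, U) = -29*U/2 + (c + 1)*(-6) = -29*U/2 + (1 + c)*(-6) = -29*U/2 + (-6 - 6*c) = -6 - 6*c - 29*U/2)
(K(a(-12), 165) + 32321) + 589 = ((-6 - 6*(-2 - 12) - 29/2*165) + 32321) + 589 = ((-6 - 6*(-14) - 4785/2) + 32321) + 589 = ((-6 + 84 - 4785/2) + 32321) + 589 = (-4629/2 + 32321) + 589 = 60013/2 + 589 = 61191/2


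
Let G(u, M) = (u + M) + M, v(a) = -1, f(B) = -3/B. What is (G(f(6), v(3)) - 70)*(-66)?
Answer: 4785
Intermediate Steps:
G(u, M) = u + 2*M (G(u, M) = (M + u) + M = u + 2*M)
(G(f(6), v(3)) - 70)*(-66) = ((-3/6 + 2*(-1)) - 70)*(-66) = ((-3*⅙ - 2) - 70)*(-66) = ((-½ - 2) - 70)*(-66) = (-5/2 - 70)*(-66) = -145/2*(-66) = 4785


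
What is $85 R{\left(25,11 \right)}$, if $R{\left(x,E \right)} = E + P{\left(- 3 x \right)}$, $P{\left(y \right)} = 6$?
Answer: $1445$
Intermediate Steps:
$R{\left(x,E \right)} = 6 + E$ ($R{\left(x,E \right)} = E + 6 = 6 + E$)
$85 R{\left(25,11 \right)} = 85 \left(6 + 11\right) = 85 \cdot 17 = 1445$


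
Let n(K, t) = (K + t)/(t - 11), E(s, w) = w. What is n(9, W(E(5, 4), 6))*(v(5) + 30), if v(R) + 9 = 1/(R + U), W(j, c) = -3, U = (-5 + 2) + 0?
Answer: -129/14 ≈ -9.2143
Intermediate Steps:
U = -3 (U = -3 + 0 = -3)
v(R) = -9 + 1/(-3 + R) (v(R) = -9 + 1/(R - 3) = -9 + 1/(-3 + R))
n(K, t) = (K + t)/(-11 + t)
n(9, W(E(5, 4), 6))*(v(5) + 30) = ((9 - 3)/(-11 - 3))*((28 - 9*5)/(-3 + 5) + 30) = (6/(-14))*((28 - 45)/2 + 30) = (-1/14*6)*((½)*(-17) + 30) = -3*(-17/2 + 30)/7 = -3/7*43/2 = -129/14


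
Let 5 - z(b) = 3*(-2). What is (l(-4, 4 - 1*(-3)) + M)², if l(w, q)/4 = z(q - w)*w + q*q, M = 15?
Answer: 1225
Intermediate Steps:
z(b) = 11 (z(b) = 5 - 3*(-2) = 5 - 1*(-6) = 5 + 6 = 11)
l(w, q) = 4*q² + 44*w (l(w, q) = 4*(11*w + q*q) = 4*(11*w + q²) = 4*(q² + 11*w) = 4*q² + 44*w)
(l(-4, 4 - 1*(-3)) + M)² = ((4*(4 - 1*(-3))² + 44*(-4)) + 15)² = ((4*(4 + 3)² - 176) + 15)² = ((4*7² - 176) + 15)² = ((4*49 - 176) + 15)² = ((196 - 176) + 15)² = (20 + 15)² = 35² = 1225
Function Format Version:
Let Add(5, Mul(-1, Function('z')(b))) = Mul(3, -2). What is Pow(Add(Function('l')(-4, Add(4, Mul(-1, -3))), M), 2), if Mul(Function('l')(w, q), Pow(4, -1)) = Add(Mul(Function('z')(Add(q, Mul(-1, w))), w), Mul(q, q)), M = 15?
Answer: 1225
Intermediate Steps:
Function('z')(b) = 11 (Function('z')(b) = Add(5, Mul(-1, Mul(3, -2))) = Add(5, Mul(-1, -6)) = Add(5, 6) = 11)
Function('l')(w, q) = Add(Mul(4, Pow(q, 2)), Mul(44, w)) (Function('l')(w, q) = Mul(4, Add(Mul(11, w), Mul(q, q))) = Mul(4, Add(Mul(11, w), Pow(q, 2))) = Mul(4, Add(Pow(q, 2), Mul(11, w))) = Add(Mul(4, Pow(q, 2)), Mul(44, w)))
Pow(Add(Function('l')(-4, Add(4, Mul(-1, -3))), M), 2) = Pow(Add(Add(Mul(4, Pow(Add(4, Mul(-1, -3)), 2)), Mul(44, -4)), 15), 2) = Pow(Add(Add(Mul(4, Pow(Add(4, 3), 2)), -176), 15), 2) = Pow(Add(Add(Mul(4, Pow(7, 2)), -176), 15), 2) = Pow(Add(Add(Mul(4, 49), -176), 15), 2) = Pow(Add(Add(196, -176), 15), 2) = Pow(Add(20, 15), 2) = Pow(35, 2) = 1225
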